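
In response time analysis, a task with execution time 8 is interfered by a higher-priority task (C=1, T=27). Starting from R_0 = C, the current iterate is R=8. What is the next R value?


R_next = C + ceil(R_prev / T_hp) * C_hp
ceil(8 / 27) = ceil(0.2963) = 1
Interference = 1 * 1 = 1
R_next = 8 + 1 = 9

9


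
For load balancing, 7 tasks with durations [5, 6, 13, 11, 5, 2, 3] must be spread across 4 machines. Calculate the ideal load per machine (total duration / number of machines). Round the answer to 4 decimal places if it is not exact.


Total processing time = 5 + 6 + 13 + 11 + 5 + 2 + 3 = 45
Number of machines = 4
Ideal balanced load = 45 / 4 = 11.25

11.25


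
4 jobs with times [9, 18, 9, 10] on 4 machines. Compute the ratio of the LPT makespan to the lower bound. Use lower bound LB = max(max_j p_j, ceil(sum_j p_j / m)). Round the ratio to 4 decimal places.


LPT order: [18, 10, 9, 9]
Machine loads after assignment: [18, 10, 9, 9]
LPT makespan = 18
Lower bound = max(max_job, ceil(total/4)) = max(18, 12) = 18
Ratio = 18 / 18 = 1.0

1.0


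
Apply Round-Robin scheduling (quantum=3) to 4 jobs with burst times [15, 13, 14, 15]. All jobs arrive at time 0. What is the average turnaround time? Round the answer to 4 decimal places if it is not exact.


Time quantum = 3
Execution trace:
  J1 runs 3 units, time = 3
  J2 runs 3 units, time = 6
  J3 runs 3 units, time = 9
  J4 runs 3 units, time = 12
  J1 runs 3 units, time = 15
  J2 runs 3 units, time = 18
  J3 runs 3 units, time = 21
  J4 runs 3 units, time = 24
  J1 runs 3 units, time = 27
  J2 runs 3 units, time = 30
  J3 runs 3 units, time = 33
  J4 runs 3 units, time = 36
  J1 runs 3 units, time = 39
  J2 runs 3 units, time = 42
  J3 runs 3 units, time = 45
  J4 runs 3 units, time = 48
  J1 runs 3 units, time = 51
  J2 runs 1 units, time = 52
  J3 runs 2 units, time = 54
  J4 runs 3 units, time = 57
Finish times: [51, 52, 54, 57]
Average turnaround = 214/4 = 53.5

53.5


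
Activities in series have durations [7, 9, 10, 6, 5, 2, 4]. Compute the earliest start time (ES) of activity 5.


Activity 5 starts after activities 1 through 4 complete.
Predecessor durations: [7, 9, 10, 6]
ES = 7 + 9 + 10 + 6 = 32

32


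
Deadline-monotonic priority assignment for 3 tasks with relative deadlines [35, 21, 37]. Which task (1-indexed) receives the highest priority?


Sort tasks by relative deadline (ascending):
  Task 2: deadline = 21
  Task 1: deadline = 35
  Task 3: deadline = 37
Priority order (highest first): [2, 1, 3]
Highest priority task = 2

2


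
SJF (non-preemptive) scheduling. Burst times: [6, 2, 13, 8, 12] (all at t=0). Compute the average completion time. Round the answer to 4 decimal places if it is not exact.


SJF order (ascending): [2, 6, 8, 12, 13]
Completion times:
  Job 1: burst=2, C=2
  Job 2: burst=6, C=8
  Job 3: burst=8, C=16
  Job 4: burst=12, C=28
  Job 5: burst=13, C=41
Average completion = 95/5 = 19.0

19.0


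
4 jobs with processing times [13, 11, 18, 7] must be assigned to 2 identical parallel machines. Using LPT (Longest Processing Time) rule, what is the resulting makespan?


Sort jobs in decreasing order (LPT): [18, 13, 11, 7]
Assign each job to the least loaded machine:
  Machine 1: jobs [18, 7], load = 25
  Machine 2: jobs [13, 11], load = 24
Makespan = max load = 25

25


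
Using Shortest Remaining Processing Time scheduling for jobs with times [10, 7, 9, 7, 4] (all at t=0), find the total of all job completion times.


Since all jobs arrive at t=0, SRPT equals SPT ordering.
SPT order: [4, 7, 7, 9, 10]
Completion times:
  Job 1: p=4, C=4
  Job 2: p=7, C=11
  Job 3: p=7, C=18
  Job 4: p=9, C=27
  Job 5: p=10, C=37
Total completion time = 4 + 11 + 18 + 27 + 37 = 97

97


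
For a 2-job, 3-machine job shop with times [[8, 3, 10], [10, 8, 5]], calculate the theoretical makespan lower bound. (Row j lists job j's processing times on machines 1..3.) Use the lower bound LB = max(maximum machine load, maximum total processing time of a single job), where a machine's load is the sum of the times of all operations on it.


Machine loads:
  Machine 1: 8 + 10 = 18
  Machine 2: 3 + 8 = 11
  Machine 3: 10 + 5 = 15
Max machine load = 18
Job totals:
  Job 1: 21
  Job 2: 23
Max job total = 23
Lower bound = max(18, 23) = 23

23


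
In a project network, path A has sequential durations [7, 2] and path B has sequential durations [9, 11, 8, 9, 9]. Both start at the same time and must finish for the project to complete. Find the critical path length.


Path A total = 7 + 2 = 9
Path B total = 9 + 11 + 8 + 9 + 9 = 46
Critical path = longest path = max(9, 46) = 46

46


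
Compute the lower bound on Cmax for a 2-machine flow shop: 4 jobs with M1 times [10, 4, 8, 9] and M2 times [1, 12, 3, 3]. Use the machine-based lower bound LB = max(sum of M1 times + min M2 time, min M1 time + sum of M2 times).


LB1 = sum(M1 times) + min(M2 times) = 31 + 1 = 32
LB2 = min(M1 times) + sum(M2 times) = 4 + 19 = 23
Lower bound = max(LB1, LB2) = max(32, 23) = 32

32


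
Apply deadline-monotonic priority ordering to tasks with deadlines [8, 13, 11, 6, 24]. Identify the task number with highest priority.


Sort tasks by relative deadline (ascending):
  Task 4: deadline = 6
  Task 1: deadline = 8
  Task 3: deadline = 11
  Task 2: deadline = 13
  Task 5: deadline = 24
Priority order (highest first): [4, 1, 3, 2, 5]
Highest priority task = 4

4


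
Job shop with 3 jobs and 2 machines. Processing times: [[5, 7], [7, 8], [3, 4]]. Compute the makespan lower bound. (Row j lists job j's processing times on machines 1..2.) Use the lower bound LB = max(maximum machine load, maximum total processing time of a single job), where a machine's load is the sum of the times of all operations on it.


Machine loads:
  Machine 1: 5 + 7 + 3 = 15
  Machine 2: 7 + 8 + 4 = 19
Max machine load = 19
Job totals:
  Job 1: 12
  Job 2: 15
  Job 3: 7
Max job total = 15
Lower bound = max(19, 15) = 19

19


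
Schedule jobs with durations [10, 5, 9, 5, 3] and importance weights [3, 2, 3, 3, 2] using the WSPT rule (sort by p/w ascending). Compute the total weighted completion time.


Compute p/w ratios and sort ascending (WSPT): [(3, 2), (5, 3), (5, 2), (9, 3), (10, 3)]
Compute weighted completion times:
  Job (p=3,w=2): C=3, w*C=2*3=6
  Job (p=5,w=3): C=8, w*C=3*8=24
  Job (p=5,w=2): C=13, w*C=2*13=26
  Job (p=9,w=3): C=22, w*C=3*22=66
  Job (p=10,w=3): C=32, w*C=3*32=96
Total weighted completion time = 218

218


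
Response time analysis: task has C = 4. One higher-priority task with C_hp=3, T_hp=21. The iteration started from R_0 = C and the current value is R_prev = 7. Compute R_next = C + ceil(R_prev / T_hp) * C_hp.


R_next = C + ceil(R_prev / T_hp) * C_hp
ceil(7 / 21) = ceil(0.3333) = 1
Interference = 1 * 3 = 3
R_next = 4 + 3 = 7
R_next = R_prev, so the iteration has converged (response time = 7).

7


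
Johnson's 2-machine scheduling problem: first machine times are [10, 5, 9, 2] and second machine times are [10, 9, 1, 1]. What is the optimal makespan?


Apply Johnson's rule:
  Group 1 (a <= b): [(2, 5, 9), (1, 10, 10)]
  Group 2 (a > b): [(3, 9, 1), (4, 2, 1)]
Optimal job order: [2, 1, 3, 4]
Schedule:
  Job 2: M1 done at 5, M2 done at 14
  Job 1: M1 done at 15, M2 done at 25
  Job 3: M1 done at 24, M2 done at 26
  Job 4: M1 done at 26, M2 done at 27
Makespan = 27

27


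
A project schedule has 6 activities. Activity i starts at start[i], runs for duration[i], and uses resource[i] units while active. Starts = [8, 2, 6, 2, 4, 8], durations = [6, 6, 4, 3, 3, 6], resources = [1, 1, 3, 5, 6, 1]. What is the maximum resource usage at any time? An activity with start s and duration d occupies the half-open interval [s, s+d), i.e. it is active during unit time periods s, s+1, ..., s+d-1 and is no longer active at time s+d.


Each activity i is active on [start_i, start_i + duration_i).
Compute total resource usage per time slot:
  t=0: active resources = [], total = 0
  t=1: active resources = [], total = 0
  t=2: active resources = [1, 5], total = 6
  t=3: active resources = [1, 5], total = 6
  t=4: active resources = [1, 5, 6], total = 12
  t=5: active resources = [1, 6], total = 7
  t=6: active resources = [1, 3, 6], total = 10
  t=7: active resources = [1, 3], total = 4
  t=8: active resources = [1, 3, 1], total = 5
  t=9: active resources = [1, 3, 1], total = 5
  t=10: active resources = [1, 1], total = 2
  t=11: active resources = [1, 1], total = 2
  t=12: active resources = [1, 1], total = 2
  t=13: active resources = [1, 1], total = 2
Peak resource demand = 12

12


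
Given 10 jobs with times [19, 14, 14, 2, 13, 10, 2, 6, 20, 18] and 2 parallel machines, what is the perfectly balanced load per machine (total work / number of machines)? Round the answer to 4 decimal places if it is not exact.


Total processing time = 19 + 14 + 14 + 2 + 13 + 10 + 2 + 6 + 20 + 18 = 118
Number of machines = 2
Ideal balanced load = 118 / 2 = 59.0

59.0


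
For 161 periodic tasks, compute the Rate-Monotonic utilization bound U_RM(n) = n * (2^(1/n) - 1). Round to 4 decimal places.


Compute 2^(1/161) = 1.0043145429
Subtract 1: 1.0043145429 - 1 = 0.0043145429
Multiply by n: 161 * 0.0043145429 = 0.6946414069
Round to 4 dp: 0.6946

0.6946


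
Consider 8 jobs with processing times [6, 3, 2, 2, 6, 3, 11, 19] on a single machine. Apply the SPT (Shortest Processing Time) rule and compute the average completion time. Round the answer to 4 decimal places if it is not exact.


Sort jobs by processing time (SPT order): [2, 2, 3, 3, 6, 6, 11, 19]
Compute completion times sequentially:
  Job 1: processing = 2, completes at 2
  Job 2: processing = 2, completes at 4
  Job 3: processing = 3, completes at 7
  Job 4: processing = 3, completes at 10
  Job 5: processing = 6, completes at 16
  Job 6: processing = 6, completes at 22
  Job 7: processing = 11, completes at 33
  Job 8: processing = 19, completes at 52
Sum of completion times = 146
Average completion time = 146/8 = 18.25

18.25


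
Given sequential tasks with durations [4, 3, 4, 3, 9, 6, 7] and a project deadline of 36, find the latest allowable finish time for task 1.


LF(activity 1) = deadline - sum of successor durations
Successors: activities 2 through 7 with durations [3, 4, 3, 9, 6, 7]
Sum of successor durations = 32
LF = 36 - 32 = 4

4


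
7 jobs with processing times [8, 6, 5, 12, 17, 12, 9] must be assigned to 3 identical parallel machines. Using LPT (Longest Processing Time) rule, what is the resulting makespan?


Sort jobs in decreasing order (LPT): [17, 12, 12, 9, 8, 6, 5]
Assign each job to the least loaded machine:
  Machine 1: jobs [17, 6], load = 23
  Machine 2: jobs [12, 9], load = 21
  Machine 3: jobs [12, 8, 5], load = 25
Makespan = max load = 25

25


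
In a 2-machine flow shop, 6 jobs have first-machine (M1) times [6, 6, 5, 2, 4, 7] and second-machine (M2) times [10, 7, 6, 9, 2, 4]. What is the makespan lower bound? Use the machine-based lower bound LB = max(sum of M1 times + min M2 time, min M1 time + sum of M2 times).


LB1 = sum(M1 times) + min(M2 times) = 30 + 2 = 32
LB2 = min(M1 times) + sum(M2 times) = 2 + 38 = 40
Lower bound = max(LB1, LB2) = max(32, 40) = 40

40


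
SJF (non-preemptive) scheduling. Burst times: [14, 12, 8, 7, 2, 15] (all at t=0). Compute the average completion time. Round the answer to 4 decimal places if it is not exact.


SJF order (ascending): [2, 7, 8, 12, 14, 15]
Completion times:
  Job 1: burst=2, C=2
  Job 2: burst=7, C=9
  Job 3: burst=8, C=17
  Job 4: burst=12, C=29
  Job 5: burst=14, C=43
  Job 6: burst=15, C=58
Average completion = 158/6 = 26.3333

26.3333


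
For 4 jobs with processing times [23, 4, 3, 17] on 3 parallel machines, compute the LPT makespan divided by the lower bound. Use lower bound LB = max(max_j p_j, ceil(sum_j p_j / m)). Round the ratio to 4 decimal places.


LPT order: [23, 17, 4, 3]
Machine loads after assignment: [23, 17, 7]
LPT makespan = 23
Lower bound = max(max_job, ceil(total/3)) = max(23, 16) = 23
Ratio = 23 / 23 = 1.0

1.0


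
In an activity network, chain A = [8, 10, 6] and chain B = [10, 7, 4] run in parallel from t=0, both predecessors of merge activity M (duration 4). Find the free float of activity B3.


ES(B3) = sum of predecessors on chain B = 17
EF(B3) = ES + duration = 17 + 4 = 21
Successor of B3 is M. ES(M) = max(sum(A), sum(B)) = max(24, 21) = 24
Free float = ES(successor) - EF(current) = 24 - 21 = 3

3


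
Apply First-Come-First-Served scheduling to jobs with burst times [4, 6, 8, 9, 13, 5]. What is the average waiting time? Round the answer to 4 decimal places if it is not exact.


FCFS order (as given): [4, 6, 8, 9, 13, 5]
Waiting times:
  Job 1: wait = 0
  Job 2: wait = 4
  Job 3: wait = 10
  Job 4: wait = 18
  Job 5: wait = 27
  Job 6: wait = 40
Sum of waiting times = 99
Average waiting time = 99/6 = 16.5

16.5


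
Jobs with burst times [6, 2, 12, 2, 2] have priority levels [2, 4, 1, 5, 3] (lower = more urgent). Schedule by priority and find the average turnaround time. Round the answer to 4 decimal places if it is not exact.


Sort by priority (ascending = highest first):
Order: [(1, 12), (2, 6), (3, 2), (4, 2), (5, 2)]
Completion times:
  Priority 1, burst=12, C=12
  Priority 2, burst=6, C=18
  Priority 3, burst=2, C=20
  Priority 4, burst=2, C=22
  Priority 5, burst=2, C=24
Average turnaround = 96/5 = 19.2

19.2


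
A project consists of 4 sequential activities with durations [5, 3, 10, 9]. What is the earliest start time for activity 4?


Activity 4 starts after activities 1 through 3 complete.
Predecessor durations: [5, 3, 10]
ES = 5 + 3 + 10 = 18

18


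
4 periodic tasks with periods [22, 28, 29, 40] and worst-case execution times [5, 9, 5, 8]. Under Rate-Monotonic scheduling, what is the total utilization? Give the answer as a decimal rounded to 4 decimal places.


Compute individual utilizations (exact fractions):
  Task 1: C/T = 5/22 (approx. 0.2273)
  Task 2: C/T = 9/28 (approx. 0.3214)
  Task 3: C/T = 5/29 (approx. 0.1724)
  Task 4: C/T = 8/40 = 1/5 (approx. 0.2)
Total utilization U = 5/22 + 9/28 + 5/29 + 1/5 = 41137/44660
Rounded to 4 decimal places: U = 0.9211
RM (Liu & Layland) bound for 4 tasks = 0.756828; compare with U = 41137/44660 (approx. 0.921115)
bound < U <= 1, so the RM sufficient condition is not met (inconclusive; an exact test such as response-time analysis is needed).

0.9211


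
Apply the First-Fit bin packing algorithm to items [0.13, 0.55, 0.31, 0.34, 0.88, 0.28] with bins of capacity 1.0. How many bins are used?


Place items sequentially using First-Fit:
  Item 0.13 -> new Bin 1
  Item 0.55 -> Bin 1 (now 0.68)
  Item 0.31 -> Bin 1 (now 0.99)
  Item 0.34 -> new Bin 2
  Item 0.88 -> new Bin 3
  Item 0.28 -> Bin 2 (now 0.62)
Total bins used = 3

3


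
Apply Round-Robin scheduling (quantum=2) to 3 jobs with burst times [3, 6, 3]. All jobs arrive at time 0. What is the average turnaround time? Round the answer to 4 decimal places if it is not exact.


Time quantum = 2
Execution trace:
  J1 runs 2 units, time = 2
  J2 runs 2 units, time = 4
  J3 runs 2 units, time = 6
  J1 runs 1 units, time = 7
  J2 runs 2 units, time = 9
  J3 runs 1 units, time = 10
  J2 runs 2 units, time = 12
Finish times: [7, 12, 10]
Average turnaround = 29/3 = 9.6667

9.6667


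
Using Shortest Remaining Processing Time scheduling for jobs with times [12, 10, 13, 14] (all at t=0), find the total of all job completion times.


Since all jobs arrive at t=0, SRPT equals SPT ordering.
SPT order: [10, 12, 13, 14]
Completion times:
  Job 1: p=10, C=10
  Job 2: p=12, C=22
  Job 3: p=13, C=35
  Job 4: p=14, C=49
Total completion time = 10 + 22 + 35 + 49 = 116

116


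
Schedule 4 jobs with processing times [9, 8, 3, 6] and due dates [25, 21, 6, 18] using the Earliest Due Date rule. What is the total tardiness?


Sort by due date (EDD order): [(3, 6), (6, 18), (8, 21), (9, 25)]
Compute completion times and tardiness:
  Job 1: p=3, d=6, C=3, tardiness=max(0,3-6)=0
  Job 2: p=6, d=18, C=9, tardiness=max(0,9-18)=0
  Job 3: p=8, d=21, C=17, tardiness=max(0,17-21)=0
  Job 4: p=9, d=25, C=26, tardiness=max(0,26-25)=1
Total tardiness = 1

1


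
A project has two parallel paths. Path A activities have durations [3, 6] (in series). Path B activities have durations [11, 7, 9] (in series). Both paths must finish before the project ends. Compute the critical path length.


Path A total = 3 + 6 = 9
Path B total = 11 + 7 + 9 = 27
Critical path = longest path = max(9, 27) = 27

27


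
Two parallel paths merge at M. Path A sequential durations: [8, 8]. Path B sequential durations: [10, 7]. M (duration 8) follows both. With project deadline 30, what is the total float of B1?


Forward pass: ES(B1) = sum of predecessors on chain B = 0
EF = ES + duration = 0 + 10 = 10
Backward pass: LF(M) = deadline = 30; LS(M) = 30 - 8 = 22
LF(B1) = LS(M) - sum(successors on chain B) = 22 - 7 = 15
LS = LF - duration = 15 - 10 = 5
Total float = LS - ES = 5 - 0 = 5

5


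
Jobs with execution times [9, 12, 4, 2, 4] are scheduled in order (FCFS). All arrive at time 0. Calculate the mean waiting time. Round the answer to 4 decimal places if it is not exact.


FCFS order (as given): [9, 12, 4, 2, 4]
Waiting times:
  Job 1: wait = 0
  Job 2: wait = 9
  Job 3: wait = 21
  Job 4: wait = 25
  Job 5: wait = 27
Sum of waiting times = 82
Average waiting time = 82/5 = 16.4

16.4


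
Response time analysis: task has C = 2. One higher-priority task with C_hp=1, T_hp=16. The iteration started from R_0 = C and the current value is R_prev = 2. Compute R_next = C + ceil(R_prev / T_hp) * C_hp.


R_next = C + ceil(R_prev / T_hp) * C_hp
ceil(2 / 16) = ceil(0.125) = 1
Interference = 1 * 1 = 1
R_next = 2 + 1 = 3

3


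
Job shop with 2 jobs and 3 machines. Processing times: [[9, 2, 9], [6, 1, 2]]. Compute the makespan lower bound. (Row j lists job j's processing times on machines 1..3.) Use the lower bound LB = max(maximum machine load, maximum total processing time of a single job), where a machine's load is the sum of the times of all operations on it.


Machine loads:
  Machine 1: 9 + 6 = 15
  Machine 2: 2 + 1 = 3
  Machine 3: 9 + 2 = 11
Max machine load = 15
Job totals:
  Job 1: 20
  Job 2: 9
Max job total = 20
Lower bound = max(15, 20) = 20

20


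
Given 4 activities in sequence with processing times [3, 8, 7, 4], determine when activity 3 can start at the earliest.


Activity 3 starts after activities 1 through 2 complete.
Predecessor durations: [3, 8]
ES = 3 + 8 = 11

11


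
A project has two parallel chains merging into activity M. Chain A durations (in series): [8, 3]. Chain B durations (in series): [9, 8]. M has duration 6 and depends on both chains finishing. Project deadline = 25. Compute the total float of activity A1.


Forward pass: ES(A1) = sum of predecessors on chain A = 0
EF = ES + duration = 0 + 8 = 8
Backward pass: LF(M) = deadline = 25; LS(M) = 25 - 6 = 19
LF(A1) = LS(M) - sum(successors on chain A) = 19 - 3 = 16
LS = LF - duration = 16 - 8 = 8
Total float = LS - ES = 8 - 0 = 8

8


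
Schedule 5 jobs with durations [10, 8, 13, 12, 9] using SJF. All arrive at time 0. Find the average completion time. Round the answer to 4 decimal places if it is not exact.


SJF order (ascending): [8, 9, 10, 12, 13]
Completion times:
  Job 1: burst=8, C=8
  Job 2: burst=9, C=17
  Job 3: burst=10, C=27
  Job 4: burst=12, C=39
  Job 5: burst=13, C=52
Average completion = 143/5 = 28.6

28.6


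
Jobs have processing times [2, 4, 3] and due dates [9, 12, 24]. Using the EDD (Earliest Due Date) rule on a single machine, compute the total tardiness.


Sort by due date (EDD order): [(2, 9), (4, 12), (3, 24)]
Compute completion times and tardiness:
  Job 1: p=2, d=9, C=2, tardiness=max(0,2-9)=0
  Job 2: p=4, d=12, C=6, tardiness=max(0,6-12)=0
  Job 3: p=3, d=24, C=9, tardiness=max(0,9-24)=0
Total tardiness = 0

0


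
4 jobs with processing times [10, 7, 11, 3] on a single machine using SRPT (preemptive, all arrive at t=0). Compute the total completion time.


Since all jobs arrive at t=0, SRPT equals SPT ordering.
SPT order: [3, 7, 10, 11]
Completion times:
  Job 1: p=3, C=3
  Job 2: p=7, C=10
  Job 3: p=10, C=20
  Job 4: p=11, C=31
Total completion time = 3 + 10 + 20 + 31 = 64

64


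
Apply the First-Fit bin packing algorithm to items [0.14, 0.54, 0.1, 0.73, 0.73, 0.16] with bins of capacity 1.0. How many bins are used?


Place items sequentially using First-Fit:
  Item 0.14 -> new Bin 1
  Item 0.54 -> Bin 1 (now 0.68)
  Item 0.1 -> Bin 1 (now 0.78)
  Item 0.73 -> new Bin 2
  Item 0.73 -> new Bin 3
  Item 0.16 -> Bin 1 (now 0.94)
Total bins used = 3

3


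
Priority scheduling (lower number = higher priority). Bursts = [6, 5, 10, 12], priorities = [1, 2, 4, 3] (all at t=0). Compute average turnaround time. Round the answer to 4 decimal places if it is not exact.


Sort by priority (ascending = highest first):
Order: [(1, 6), (2, 5), (3, 12), (4, 10)]
Completion times:
  Priority 1, burst=6, C=6
  Priority 2, burst=5, C=11
  Priority 3, burst=12, C=23
  Priority 4, burst=10, C=33
Average turnaround = 73/4 = 18.25

18.25


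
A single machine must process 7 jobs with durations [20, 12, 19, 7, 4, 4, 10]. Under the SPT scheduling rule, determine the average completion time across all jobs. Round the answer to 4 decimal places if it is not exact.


Sort jobs by processing time (SPT order): [4, 4, 7, 10, 12, 19, 20]
Compute completion times sequentially:
  Job 1: processing = 4, completes at 4
  Job 2: processing = 4, completes at 8
  Job 3: processing = 7, completes at 15
  Job 4: processing = 10, completes at 25
  Job 5: processing = 12, completes at 37
  Job 6: processing = 19, completes at 56
  Job 7: processing = 20, completes at 76
Sum of completion times = 221
Average completion time = 221/7 = 31.5714

31.5714


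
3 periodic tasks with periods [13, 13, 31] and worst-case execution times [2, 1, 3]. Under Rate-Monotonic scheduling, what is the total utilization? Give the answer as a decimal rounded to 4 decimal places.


Compute individual utilizations (exact fractions):
  Task 1: C/T = 2/13 (approx. 0.1538)
  Task 2: C/T = 1/13 (approx. 0.0769)
  Task 3: C/T = 3/31 (approx. 0.0968)
Total utilization U = 2/13 + 1/13 + 3/31 = 132/403
Rounded to 4 decimal places: U = 0.3275
RM (Liu & Layland) bound for 3 tasks = 0.779763; compare with U = 132/403 (approx. 0.327543)
U <= bound, so schedulable by RM sufficient condition.

0.3275


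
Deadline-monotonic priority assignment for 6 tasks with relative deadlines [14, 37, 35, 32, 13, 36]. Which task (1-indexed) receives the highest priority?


Sort tasks by relative deadline (ascending):
  Task 5: deadline = 13
  Task 1: deadline = 14
  Task 4: deadline = 32
  Task 3: deadline = 35
  Task 6: deadline = 36
  Task 2: deadline = 37
Priority order (highest first): [5, 1, 4, 3, 6, 2]
Highest priority task = 5

5


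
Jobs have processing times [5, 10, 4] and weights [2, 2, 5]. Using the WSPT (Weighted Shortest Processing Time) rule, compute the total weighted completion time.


Compute p/w ratios and sort ascending (WSPT): [(4, 5), (5, 2), (10, 2)]
Compute weighted completion times:
  Job (p=4,w=5): C=4, w*C=5*4=20
  Job (p=5,w=2): C=9, w*C=2*9=18
  Job (p=10,w=2): C=19, w*C=2*19=38
Total weighted completion time = 76

76


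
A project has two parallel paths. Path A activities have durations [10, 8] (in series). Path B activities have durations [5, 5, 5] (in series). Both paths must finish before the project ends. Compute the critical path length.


Path A total = 10 + 8 = 18
Path B total = 5 + 5 + 5 = 15
Critical path = longest path = max(18, 15) = 18

18


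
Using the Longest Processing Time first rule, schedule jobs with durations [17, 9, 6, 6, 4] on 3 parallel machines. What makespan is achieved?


Sort jobs in decreasing order (LPT): [17, 9, 6, 6, 4]
Assign each job to the least loaded machine:
  Machine 1: jobs [17], load = 17
  Machine 2: jobs [9, 4], load = 13
  Machine 3: jobs [6, 6], load = 12
Makespan = max load = 17

17


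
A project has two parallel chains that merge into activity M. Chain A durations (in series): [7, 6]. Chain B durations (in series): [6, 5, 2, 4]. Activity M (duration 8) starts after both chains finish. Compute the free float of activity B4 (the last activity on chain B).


ES(B4) = sum of predecessors on chain B = 13
EF(B4) = ES + duration = 13 + 4 = 17
Successor of B4 is M. ES(M) = max(sum(A), sum(B)) = max(13, 17) = 17
Free float = ES(successor) - EF(current) = 17 - 17 = 0

0


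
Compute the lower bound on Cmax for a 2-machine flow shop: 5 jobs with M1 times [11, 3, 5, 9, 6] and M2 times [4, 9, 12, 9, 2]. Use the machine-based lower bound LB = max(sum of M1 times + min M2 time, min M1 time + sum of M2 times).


LB1 = sum(M1 times) + min(M2 times) = 34 + 2 = 36
LB2 = min(M1 times) + sum(M2 times) = 3 + 36 = 39
Lower bound = max(LB1, LB2) = max(36, 39) = 39

39


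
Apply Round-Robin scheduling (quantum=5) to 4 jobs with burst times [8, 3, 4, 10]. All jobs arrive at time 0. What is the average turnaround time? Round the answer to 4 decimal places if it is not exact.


Time quantum = 5
Execution trace:
  J1 runs 5 units, time = 5
  J2 runs 3 units, time = 8
  J3 runs 4 units, time = 12
  J4 runs 5 units, time = 17
  J1 runs 3 units, time = 20
  J4 runs 5 units, time = 25
Finish times: [20, 8, 12, 25]
Average turnaround = 65/4 = 16.25

16.25


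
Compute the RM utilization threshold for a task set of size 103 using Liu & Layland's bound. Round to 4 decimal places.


Compute 2^(1/103) = 1.0067522788
Subtract 1: 1.0067522788 - 1 = 0.0067522788
Multiply by n: 103 * 0.0067522788 = 0.6954847164
Round to 4 dp: 0.6955

0.6955


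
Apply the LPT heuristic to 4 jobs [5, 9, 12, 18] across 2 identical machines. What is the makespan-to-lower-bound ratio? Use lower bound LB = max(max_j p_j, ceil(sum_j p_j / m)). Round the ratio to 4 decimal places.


LPT order: [18, 12, 9, 5]
Machine loads after assignment: [23, 21]
LPT makespan = 23
Lower bound = max(max_job, ceil(total/2)) = max(18, 22) = 22
Ratio = 23 / 22 = 1.0455

1.0455


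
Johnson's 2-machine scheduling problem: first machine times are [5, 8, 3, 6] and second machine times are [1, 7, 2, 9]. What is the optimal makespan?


Apply Johnson's rule:
  Group 1 (a <= b): [(4, 6, 9)]
  Group 2 (a > b): [(2, 8, 7), (3, 3, 2), (1, 5, 1)]
Optimal job order: [4, 2, 3, 1]
Schedule:
  Job 4: M1 done at 6, M2 done at 15
  Job 2: M1 done at 14, M2 done at 22
  Job 3: M1 done at 17, M2 done at 24
  Job 1: M1 done at 22, M2 done at 25
Makespan = 25

25


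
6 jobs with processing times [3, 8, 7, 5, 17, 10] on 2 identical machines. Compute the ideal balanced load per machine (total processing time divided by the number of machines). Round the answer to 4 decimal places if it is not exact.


Total processing time = 3 + 8 + 7 + 5 + 17 + 10 = 50
Number of machines = 2
Ideal balanced load = 50 / 2 = 25.0

25.0


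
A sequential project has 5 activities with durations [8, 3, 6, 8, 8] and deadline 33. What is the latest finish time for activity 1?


LF(activity 1) = deadline - sum of successor durations
Successors: activities 2 through 5 with durations [3, 6, 8, 8]
Sum of successor durations = 25
LF = 33 - 25 = 8

8


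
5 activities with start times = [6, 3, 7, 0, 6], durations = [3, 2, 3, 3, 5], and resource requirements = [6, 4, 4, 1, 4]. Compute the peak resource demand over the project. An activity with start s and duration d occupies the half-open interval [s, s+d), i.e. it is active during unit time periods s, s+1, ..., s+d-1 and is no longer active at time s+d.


Each activity i is active on [start_i, start_i + duration_i).
Compute total resource usage per time slot:
  t=0: active resources = [1], total = 1
  t=1: active resources = [1], total = 1
  t=2: active resources = [1], total = 1
  t=3: active resources = [4], total = 4
  t=4: active resources = [4], total = 4
  t=5: active resources = [], total = 0
  t=6: active resources = [6, 4], total = 10
  t=7: active resources = [6, 4, 4], total = 14
  t=8: active resources = [6, 4, 4], total = 14
  t=9: active resources = [4, 4], total = 8
  t=10: active resources = [4], total = 4
Peak resource demand = 14

14


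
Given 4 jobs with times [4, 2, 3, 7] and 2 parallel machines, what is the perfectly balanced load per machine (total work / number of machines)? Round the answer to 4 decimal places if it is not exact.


Total processing time = 4 + 2 + 3 + 7 = 16
Number of machines = 2
Ideal balanced load = 16 / 2 = 8.0

8.0


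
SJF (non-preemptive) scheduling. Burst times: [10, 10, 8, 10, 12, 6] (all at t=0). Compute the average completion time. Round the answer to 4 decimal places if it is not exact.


SJF order (ascending): [6, 8, 10, 10, 10, 12]
Completion times:
  Job 1: burst=6, C=6
  Job 2: burst=8, C=14
  Job 3: burst=10, C=24
  Job 4: burst=10, C=34
  Job 5: burst=10, C=44
  Job 6: burst=12, C=56
Average completion = 178/6 = 29.6667

29.6667


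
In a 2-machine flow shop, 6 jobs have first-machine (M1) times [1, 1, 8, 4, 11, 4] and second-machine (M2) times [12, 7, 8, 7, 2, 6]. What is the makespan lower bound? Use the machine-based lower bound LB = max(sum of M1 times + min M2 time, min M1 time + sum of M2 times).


LB1 = sum(M1 times) + min(M2 times) = 29 + 2 = 31
LB2 = min(M1 times) + sum(M2 times) = 1 + 42 = 43
Lower bound = max(LB1, LB2) = max(31, 43) = 43

43


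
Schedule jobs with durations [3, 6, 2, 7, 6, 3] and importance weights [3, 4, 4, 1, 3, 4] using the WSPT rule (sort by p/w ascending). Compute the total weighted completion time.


Compute p/w ratios and sort ascending (WSPT): [(2, 4), (3, 4), (3, 3), (6, 4), (6, 3), (7, 1)]
Compute weighted completion times:
  Job (p=2,w=4): C=2, w*C=4*2=8
  Job (p=3,w=4): C=5, w*C=4*5=20
  Job (p=3,w=3): C=8, w*C=3*8=24
  Job (p=6,w=4): C=14, w*C=4*14=56
  Job (p=6,w=3): C=20, w*C=3*20=60
  Job (p=7,w=1): C=27, w*C=1*27=27
Total weighted completion time = 195

195


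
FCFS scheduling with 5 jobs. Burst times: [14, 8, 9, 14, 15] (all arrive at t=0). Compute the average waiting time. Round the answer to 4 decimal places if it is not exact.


FCFS order (as given): [14, 8, 9, 14, 15]
Waiting times:
  Job 1: wait = 0
  Job 2: wait = 14
  Job 3: wait = 22
  Job 4: wait = 31
  Job 5: wait = 45
Sum of waiting times = 112
Average waiting time = 112/5 = 22.4

22.4


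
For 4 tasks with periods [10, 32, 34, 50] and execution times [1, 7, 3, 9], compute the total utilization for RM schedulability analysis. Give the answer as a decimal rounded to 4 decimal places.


Compute individual utilizations (exact fractions):
  Task 1: C/T = 1/10 (approx. 0.1)
  Task 2: C/T = 7/32 (approx. 0.2188)
  Task 3: C/T = 3/34 (approx. 0.0882)
  Task 4: C/T = 9/50 (approx. 0.18)
Total utilization U = 1/10 + 7/32 + 3/34 + 9/50 = 7983/13600
Rounded to 4 decimal places: U = 0.5870
RM (Liu & Layland) bound for 4 tasks = 0.756828; compare with U = 7983/13600 (approx. 0.586985)
U <= bound, so schedulable by RM sufficient condition.

0.5870


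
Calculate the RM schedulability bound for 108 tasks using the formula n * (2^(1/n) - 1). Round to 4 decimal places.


Compute 2^(1/108) = 1.0064386691
Subtract 1: 1.0064386691 - 1 = 0.0064386691
Multiply by n: 108 * 0.0064386691 = 0.6953762628
Round to 4 dp: 0.6954

0.6954


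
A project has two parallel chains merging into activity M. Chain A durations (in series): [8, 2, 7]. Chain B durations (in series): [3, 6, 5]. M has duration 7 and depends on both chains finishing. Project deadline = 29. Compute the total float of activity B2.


Forward pass: ES(B2) = sum of predecessors on chain B = 3
EF = ES + duration = 3 + 6 = 9
Backward pass: LF(M) = deadline = 29; LS(M) = 29 - 7 = 22
LF(B2) = LS(M) - sum(successors on chain B) = 22 - 5 = 17
LS = LF - duration = 17 - 6 = 11
Total float = LS - ES = 11 - 3 = 8

8


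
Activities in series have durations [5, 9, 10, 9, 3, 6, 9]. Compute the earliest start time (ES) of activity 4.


Activity 4 starts after activities 1 through 3 complete.
Predecessor durations: [5, 9, 10]
ES = 5 + 9 + 10 = 24

24


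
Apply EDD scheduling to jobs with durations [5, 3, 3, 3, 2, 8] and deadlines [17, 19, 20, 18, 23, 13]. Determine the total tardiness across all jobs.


Sort by due date (EDD order): [(8, 13), (5, 17), (3, 18), (3, 19), (3, 20), (2, 23)]
Compute completion times and tardiness:
  Job 1: p=8, d=13, C=8, tardiness=max(0,8-13)=0
  Job 2: p=5, d=17, C=13, tardiness=max(0,13-17)=0
  Job 3: p=3, d=18, C=16, tardiness=max(0,16-18)=0
  Job 4: p=3, d=19, C=19, tardiness=max(0,19-19)=0
  Job 5: p=3, d=20, C=22, tardiness=max(0,22-20)=2
  Job 6: p=2, d=23, C=24, tardiness=max(0,24-23)=1
Total tardiness = 3

3


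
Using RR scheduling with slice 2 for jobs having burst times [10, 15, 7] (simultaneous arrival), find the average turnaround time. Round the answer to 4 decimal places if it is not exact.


Time quantum = 2
Execution trace:
  J1 runs 2 units, time = 2
  J2 runs 2 units, time = 4
  J3 runs 2 units, time = 6
  J1 runs 2 units, time = 8
  J2 runs 2 units, time = 10
  J3 runs 2 units, time = 12
  J1 runs 2 units, time = 14
  J2 runs 2 units, time = 16
  J3 runs 2 units, time = 18
  J1 runs 2 units, time = 20
  J2 runs 2 units, time = 22
  J3 runs 1 units, time = 23
  J1 runs 2 units, time = 25
  J2 runs 2 units, time = 27
  J2 runs 2 units, time = 29
  J2 runs 2 units, time = 31
  J2 runs 1 units, time = 32
Finish times: [25, 32, 23]
Average turnaround = 80/3 = 26.6667

26.6667


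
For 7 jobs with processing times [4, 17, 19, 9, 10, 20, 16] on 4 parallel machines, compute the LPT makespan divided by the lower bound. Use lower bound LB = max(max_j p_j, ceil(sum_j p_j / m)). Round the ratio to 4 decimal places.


LPT order: [20, 19, 17, 16, 10, 9, 4]
Machine loads after assignment: [20, 23, 26, 26]
LPT makespan = 26
Lower bound = max(max_job, ceil(total/4)) = max(20, 24) = 24
Ratio = 26 / 24 = 1.0833

1.0833


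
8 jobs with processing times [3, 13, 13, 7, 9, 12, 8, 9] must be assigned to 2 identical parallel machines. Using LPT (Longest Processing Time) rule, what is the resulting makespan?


Sort jobs in decreasing order (LPT): [13, 13, 12, 9, 9, 8, 7, 3]
Assign each job to the least loaded machine:
  Machine 1: jobs [13, 12, 8, 3], load = 36
  Machine 2: jobs [13, 9, 9, 7], load = 38
Makespan = max load = 38

38


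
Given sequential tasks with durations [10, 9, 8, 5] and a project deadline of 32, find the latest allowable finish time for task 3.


LF(activity 3) = deadline - sum of successor durations
Successors: activities 4 through 4 with durations [5]
Sum of successor durations = 5
LF = 32 - 5 = 27

27


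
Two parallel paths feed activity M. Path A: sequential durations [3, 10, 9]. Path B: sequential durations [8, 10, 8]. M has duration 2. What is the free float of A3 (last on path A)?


ES(A3) = sum of predecessors on chain A = 13
EF(A3) = ES + duration = 13 + 9 = 22
Successor of A3 is M. ES(M) = max(sum(A), sum(B)) = max(22, 26) = 26
Free float = ES(successor) - EF(current) = 26 - 22 = 4

4


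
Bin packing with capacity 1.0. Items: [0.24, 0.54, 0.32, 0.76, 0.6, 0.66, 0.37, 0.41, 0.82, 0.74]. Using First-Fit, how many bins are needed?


Place items sequentially using First-Fit:
  Item 0.24 -> new Bin 1
  Item 0.54 -> Bin 1 (now 0.78)
  Item 0.32 -> new Bin 2
  Item 0.76 -> new Bin 3
  Item 0.6 -> Bin 2 (now 0.92)
  Item 0.66 -> new Bin 4
  Item 0.37 -> new Bin 5
  Item 0.41 -> Bin 5 (now 0.78)
  Item 0.82 -> new Bin 6
  Item 0.74 -> new Bin 7
Total bins used = 7

7


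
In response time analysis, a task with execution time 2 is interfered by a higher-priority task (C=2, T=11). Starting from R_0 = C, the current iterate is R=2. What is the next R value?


R_next = C + ceil(R_prev / T_hp) * C_hp
ceil(2 / 11) = ceil(0.1818) = 1
Interference = 1 * 2 = 2
R_next = 2 + 2 = 4

4


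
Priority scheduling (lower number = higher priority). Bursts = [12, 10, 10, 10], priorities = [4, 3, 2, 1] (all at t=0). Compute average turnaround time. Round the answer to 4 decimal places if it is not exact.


Sort by priority (ascending = highest first):
Order: [(1, 10), (2, 10), (3, 10), (4, 12)]
Completion times:
  Priority 1, burst=10, C=10
  Priority 2, burst=10, C=20
  Priority 3, burst=10, C=30
  Priority 4, burst=12, C=42
Average turnaround = 102/4 = 25.5

25.5


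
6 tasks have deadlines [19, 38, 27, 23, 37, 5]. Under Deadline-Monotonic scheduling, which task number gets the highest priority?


Sort tasks by relative deadline (ascending):
  Task 6: deadline = 5
  Task 1: deadline = 19
  Task 4: deadline = 23
  Task 3: deadline = 27
  Task 5: deadline = 37
  Task 2: deadline = 38
Priority order (highest first): [6, 1, 4, 3, 5, 2]
Highest priority task = 6

6


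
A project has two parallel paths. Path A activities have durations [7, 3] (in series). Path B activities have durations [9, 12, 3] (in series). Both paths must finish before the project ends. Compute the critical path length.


Path A total = 7 + 3 = 10
Path B total = 9 + 12 + 3 = 24
Critical path = longest path = max(10, 24) = 24

24


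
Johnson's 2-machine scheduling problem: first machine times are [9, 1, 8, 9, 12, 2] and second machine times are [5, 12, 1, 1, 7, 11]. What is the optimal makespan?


Apply Johnson's rule:
  Group 1 (a <= b): [(2, 1, 12), (6, 2, 11)]
  Group 2 (a > b): [(5, 12, 7), (1, 9, 5), (3, 8, 1), (4, 9, 1)]
Optimal job order: [2, 6, 5, 1, 3, 4]
Schedule:
  Job 2: M1 done at 1, M2 done at 13
  Job 6: M1 done at 3, M2 done at 24
  Job 5: M1 done at 15, M2 done at 31
  Job 1: M1 done at 24, M2 done at 36
  Job 3: M1 done at 32, M2 done at 37
  Job 4: M1 done at 41, M2 done at 42
Makespan = 42

42


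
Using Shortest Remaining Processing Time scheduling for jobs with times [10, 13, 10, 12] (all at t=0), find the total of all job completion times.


Since all jobs arrive at t=0, SRPT equals SPT ordering.
SPT order: [10, 10, 12, 13]
Completion times:
  Job 1: p=10, C=10
  Job 2: p=10, C=20
  Job 3: p=12, C=32
  Job 4: p=13, C=45
Total completion time = 10 + 20 + 32 + 45 = 107

107


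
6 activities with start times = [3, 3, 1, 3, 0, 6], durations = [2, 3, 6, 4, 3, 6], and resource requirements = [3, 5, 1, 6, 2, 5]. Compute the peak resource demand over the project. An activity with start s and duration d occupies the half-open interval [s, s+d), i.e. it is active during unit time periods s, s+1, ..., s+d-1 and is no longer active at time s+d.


Each activity i is active on [start_i, start_i + duration_i).
Compute total resource usage per time slot:
  t=0: active resources = [2], total = 2
  t=1: active resources = [1, 2], total = 3
  t=2: active resources = [1, 2], total = 3
  t=3: active resources = [3, 5, 1, 6], total = 15
  t=4: active resources = [3, 5, 1, 6], total = 15
  t=5: active resources = [5, 1, 6], total = 12
  t=6: active resources = [1, 6, 5], total = 12
  t=7: active resources = [5], total = 5
  t=8: active resources = [5], total = 5
  t=9: active resources = [5], total = 5
  t=10: active resources = [5], total = 5
  t=11: active resources = [5], total = 5
Peak resource demand = 15

15


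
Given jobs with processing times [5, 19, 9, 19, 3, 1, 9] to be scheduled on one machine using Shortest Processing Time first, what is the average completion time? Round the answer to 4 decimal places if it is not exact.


Sort jobs by processing time (SPT order): [1, 3, 5, 9, 9, 19, 19]
Compute completion times sequentially:
  Job 1: processing = 1, completes at 1
  Job 2: processing = 3, completes at 4
  Job 3: processing = 5, completes at 9
  Job 4: processing = 9, completes at 18
  Job 5: processing = 9, completes at 27
  Job 6: processing = 19, completes at 46
  Job 7: processing = 19, completes at 65
Sum of completion times = 170
Average completion time = 170/7 = 24.2857

24.2857


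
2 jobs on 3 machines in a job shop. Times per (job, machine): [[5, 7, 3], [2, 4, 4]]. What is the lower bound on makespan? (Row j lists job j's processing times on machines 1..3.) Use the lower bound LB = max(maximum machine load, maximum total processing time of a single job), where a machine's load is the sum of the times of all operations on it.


Machine loads:
  Machine 1: 5 + 2 = 7
  Machine 2: 7 + 4 = 11
  Machine 3: 3 + 4 = 7
Max machine load = 11
Job totals:
  Job 1: 15
  Job 2: 10
Max job total = 15
Lower bound = max(11, 15) = 15

15
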